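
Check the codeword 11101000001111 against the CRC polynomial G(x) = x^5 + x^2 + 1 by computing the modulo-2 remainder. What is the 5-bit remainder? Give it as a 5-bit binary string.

00000

Modulo-2 division of 11101000001111 by 100101:
  pos 0: 111010 XOR 100101 = 011111
  pos 1: 111110 XOR 100101 = 011011
  pos 2: 110110 XOR 100101 = 010011
  pos 3: 100110 XOR 100101 = 000011
  pos 7: 110111 XOR 100101 = 010010
  pos 8: 100101 XOR 100101 = 000000
Remainder = 00000 (zero — the frame passes the CRC check).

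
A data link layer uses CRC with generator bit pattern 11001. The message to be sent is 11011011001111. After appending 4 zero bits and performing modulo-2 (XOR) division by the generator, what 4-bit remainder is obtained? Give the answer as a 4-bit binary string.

0001

Append 4 zeros: 110110110011110000. Divide by 11001 (XOR where the leading bit is 1):
  pos 0: 11011 XOR 11001 = 00010
  pos 3: 10011 XOR 11001 = 01010
  pos 4: 10100 XOR 11001 = 01101
  pos 5: 11010 XOR 11001 = 00011
  pos 8: 11111 XOR 11001 = 00110
  pos 10: 11010 XOR 11001 = 00011
  pos 13: 11000 XOR 11001 = 00001
Remainder (last 4 bits) = 0001. This is the CRC / FCS.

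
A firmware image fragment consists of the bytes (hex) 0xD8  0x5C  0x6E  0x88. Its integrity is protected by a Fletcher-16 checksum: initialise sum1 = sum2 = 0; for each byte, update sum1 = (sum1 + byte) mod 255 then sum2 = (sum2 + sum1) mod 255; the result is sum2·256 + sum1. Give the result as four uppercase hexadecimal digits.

DD2C

Running sums (mod 255):
  after byte 0 (0xD8): sum1=216, sum2=216
  after byte 1 (0x5C): sum1=53, sum2=14
  after byte 2 (0x6E): sum1=163, sum2=177
  after byte 3 (0x88): sum1=44, sum2=221
Checksum = sum2·256 + sum1 = 221·256 + 44 = 56620 = 0xDD2C.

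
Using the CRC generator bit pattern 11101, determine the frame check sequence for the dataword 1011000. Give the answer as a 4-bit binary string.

Append 4 zeros: 10110000000. Divide by 11101 (XOR where the leading bit is 1):
  pos 0: 10110 XOR 11101 = 01011
  pos 1: 10110 XOR 11101 = 01011
  pos 2: 10110 XOR 11101 = 01011
  pos 3: 10110 XOR 11101 = 01011
  pos 4: 10110 XOR 11101 = 01011
  pos 5: 10110 XOR 11101 = 01011
  pos 6: 10110 XOR 11101 = 01011
Remainder (last 4 bits) = 1011. This is the CRC / FCS.

1011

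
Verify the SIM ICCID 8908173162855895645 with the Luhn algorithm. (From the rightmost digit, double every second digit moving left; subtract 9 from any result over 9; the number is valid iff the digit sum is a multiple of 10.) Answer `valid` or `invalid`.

invalid

From the right, keep odd positions and double even positions (subtract 9 from any doubled value over 9):
  doubled (positions 2,4,...): 8 1 7 1 4 2 5 7 9 → sum 44
  kept (positions 1,3,...): 5 6 9 5 8 6 3 1 0 8 → sum 51
Total = 95.
95 mod 10 = 5, so the number is invalid.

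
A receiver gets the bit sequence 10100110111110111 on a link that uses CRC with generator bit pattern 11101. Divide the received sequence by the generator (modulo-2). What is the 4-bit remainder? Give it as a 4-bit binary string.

Modulo-2 division of 10100110111110111 by 11101:
  pos 0: 10100 XOR 11101 = 01001
  pos 1: 10011 XOR 11101 = 01110
  pos 2: 11101 XOR 11101 = 00000
  pos 8: 11111 XOR 11101 = 00010
  pos 11: 10011 XOR 11101 = 01110
  pos 12: 11101 XOR 11101 = 00000
Remainder = 0000 (zero — the frame passes the CRC check).

0000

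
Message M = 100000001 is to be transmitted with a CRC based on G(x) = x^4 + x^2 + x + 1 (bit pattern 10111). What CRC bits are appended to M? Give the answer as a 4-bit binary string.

Append 4 zeros: 1000000010000. Divide by 10111 (XOR where the leading bit is 1):
  pos 0: 10000 XOR 10111 = 00111
  pos 2: 11100 XOR 10111 = 01011
  pos 3: 10110 XOR 10111 = 00001
  pos 7: 11000 XOR 10111 = 01111
  pos 8: 11110 XOR 10111 = 01001
Remainder (last 4 bits) = 1001. This is the CRC / FCS.

1001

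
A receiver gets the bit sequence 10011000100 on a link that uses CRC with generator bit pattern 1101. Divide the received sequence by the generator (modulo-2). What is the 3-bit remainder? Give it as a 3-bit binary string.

Modulo-2 division of 10011000100 by 1101:
  pos 0: 1001 XOR 1101 = 0100
  pos 1: 1001 XOR 1101 = 0100
  pos 2: 1000 XOR 1101 = 0101
  pos 3: 1010 XOR 1101 = 0111
  pos 4: 1110 XOR 1101 = 0011
  pos 6: 1110 XOR 1101 = 0011
Remainder = 110 (nonzero — an error is detected).

110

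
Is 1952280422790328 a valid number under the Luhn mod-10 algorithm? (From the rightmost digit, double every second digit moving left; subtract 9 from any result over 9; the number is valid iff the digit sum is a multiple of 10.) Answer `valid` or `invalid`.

invalid

From the right, keep odd positions and double even positions (subtract 9 from any doubled value over 9):
  doubled (positions 2,4,...): 4 0 5 4 0 4 1 2 → sum 20
  kept (positions 1,3,...): 8 3 9 2 4 8 2 9 → sum 45
Total = 65.
65 mod 10 = 5, so the number is invalid.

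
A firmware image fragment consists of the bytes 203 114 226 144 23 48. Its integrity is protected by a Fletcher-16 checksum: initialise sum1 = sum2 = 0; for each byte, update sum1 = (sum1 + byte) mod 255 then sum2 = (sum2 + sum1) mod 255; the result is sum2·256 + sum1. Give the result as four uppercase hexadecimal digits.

Running sums (mod 255):
  after byte 0 (203): sum1=203, sum2=203
  after byte 1 (114): sum1=62, sum2=10
  after byte 2 (226): sum1=33, sum2=43
  after byte 3 (144): sum1=177, sum2=220
  after byte 4 (23): sum1=200, sum2=165
  after byte 5 (48): sum1=248, sum2=158
Checksum = sum2·256 + sum1 = 158·256 + 248 = 40696 = 0x9EF8.

9EF8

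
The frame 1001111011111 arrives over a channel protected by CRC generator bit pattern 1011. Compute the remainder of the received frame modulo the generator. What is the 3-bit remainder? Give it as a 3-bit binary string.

Modulo-2 division of 1001111011111 by 1011:
  pos 0: 1001 XOR 1011 = 0010
  pos 2: 1011 XOR 1011 = 0000
  pos 6: 1011 XOR 1011 = 0000
Remainder = 111 (nonzero — an error is detected).

111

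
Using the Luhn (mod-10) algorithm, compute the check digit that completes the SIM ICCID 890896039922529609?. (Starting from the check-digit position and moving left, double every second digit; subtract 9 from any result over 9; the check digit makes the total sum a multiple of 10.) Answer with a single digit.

Partial digits right→left: 9 0 6 9 2 5 2 2 9 9 3 0 6 9 8 0 9 8
Double every second digit counting from the check-digit position (so the 1st, 3rd, 5th, ... of the partial from the right).
  doubled (with −9 where >9): 9 3 4 4 9 6 3 7 9 → sum 54
  kept as-is: 0 9 5 2 9 0 9 0 8 → sum 42
Total = 54 + 42 = 96.
Check digit = (10 − (96 mod 10)) mod 10 = 4.

4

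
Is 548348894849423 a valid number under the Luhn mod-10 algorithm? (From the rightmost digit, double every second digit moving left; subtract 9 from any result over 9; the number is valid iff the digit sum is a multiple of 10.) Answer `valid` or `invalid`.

From the right, keep odd positions and double even positions (subtract 9 from any doubled value over 9):
  doubled (positions 2,4,...): 4 9 7 9 7 6 8 → sum 50
  kept (positions 1,3,...): 3 4 4 4 8 4 8 5 → sum 40
Total = 90.
90 mod 10 = 0, so the number is valid.

valid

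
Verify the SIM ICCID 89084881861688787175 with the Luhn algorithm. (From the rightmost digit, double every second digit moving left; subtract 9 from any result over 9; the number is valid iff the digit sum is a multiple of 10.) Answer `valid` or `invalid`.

From the right, keep odd positions and double even positions (subtract 9 from any doubled value over 9):
  doubled (positions 2,4,...): 5 5 5 7 2 7 7 8 0 7 → sum 53
  kept (positions 1,3,...): 5 1 8 8 6 6 1 8 8 9 → sum 60
Total = 113.
113 mod 10 = 3, so the number is invalid.

invalid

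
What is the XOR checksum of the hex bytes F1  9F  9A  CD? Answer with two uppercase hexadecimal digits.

XOR the bytes together:
  start with 0xF1
  0xF1 ⊕ 0x9F = 0x6E
  0x6E ⊕ 0x9A = 0xF4
  0xF4 ⊕ 0xCD = 0x39

39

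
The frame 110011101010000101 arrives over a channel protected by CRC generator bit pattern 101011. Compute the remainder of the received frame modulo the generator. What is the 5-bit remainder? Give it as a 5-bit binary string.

10000

Modulo-2 division of 110011101010000101 by 101011:
  pos 0: 110011 XOR 101011 = 011000
  pos 1: 110001 XOR 101011 = 011010
  pos 2: 110100 XOR 101011 = 011111
  pos 3: 111111 XOR 101011 = 010100
  pos 4: 101000 XOR 101011 = 000011
  pos 8: 111000 XOR 101011 = 010011
  pos 9: 100110 XOR 101011 = 001101
  pos 11: 110110 XOR 101011 = 011101
  pos 12: 111011 XOR 101011 = 010000
Remainder = 10000 (nonzero — an error is detected).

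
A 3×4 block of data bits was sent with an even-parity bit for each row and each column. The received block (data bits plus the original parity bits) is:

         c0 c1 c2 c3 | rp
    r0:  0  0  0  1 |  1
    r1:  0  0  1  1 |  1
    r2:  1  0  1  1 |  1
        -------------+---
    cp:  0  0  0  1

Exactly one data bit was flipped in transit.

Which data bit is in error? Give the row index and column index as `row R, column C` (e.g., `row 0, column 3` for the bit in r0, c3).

row 1, column 0

Recompute each row's even parity and compare to rp:
  r0: data parity 1, sent rp 1 → ok
  r1: data parity 0, sent rp 1 → mismatch
  r2: data parity 1, sent rp 1 → ok
Recompute each column's even parity and compare to cp:
  c0: data parity 1, sent cp 0 → mismatch
  c1: data parity 0, sent cp 0 → ok
  c2: data parity 0, sent cp 0 → ok
  c3: data parity 1, sent cp 1 → ok
Exactly one row (r1) and one column (c0) fail → the flipped bit is at their intersection.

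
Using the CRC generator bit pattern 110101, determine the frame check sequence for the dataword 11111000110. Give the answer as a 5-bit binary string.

10000

Append 5 zeros: 1111100011000000. Divide by 110101 (XOR where the leading bit is 1):
  pos 0: 111110 XOR 110101 = 001011
  pos 2: 101100 XOR 110101 = 011001
  pos 3: 110011 XOR 110101 = 000110
  pos 6: 110100 XOR 110101 = 000001
Remainder (last 5 bits) = 10000. This is the CRC / FCS.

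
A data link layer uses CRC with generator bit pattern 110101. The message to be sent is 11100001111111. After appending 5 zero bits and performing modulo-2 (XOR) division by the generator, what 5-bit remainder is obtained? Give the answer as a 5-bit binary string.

01001

Append 5 zeros: 1110000111111100000. Divide by 110101 (XOR where the leading bit is 1):
  pos 0: 111000 XOR 110101 = 001101
  pos 2: 110101 XOR 110101 = 000000
  pos 8: 111111 XOR 110101 = 001010
  pos 10: 101000 XOR 110101 = 011101
  pos 11: 111010 XOR 110101 = 001111
  pos 13: 111100 XOR 110101 = 001001
Remainder (last 5 bits) = 01001. This is the CRC / FCS.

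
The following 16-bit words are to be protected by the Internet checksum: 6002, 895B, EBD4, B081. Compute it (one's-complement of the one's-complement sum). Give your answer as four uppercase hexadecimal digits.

One's-complement addition (fold any carry out of bit 15 back into bit 0):
  0x6002 + 0x895B = 0x0E95D
  0xE95D + 0xEBD4 = 0x1D531 → wrap carry → 0xD532
  0xD532 + 0xB081 = 0x185B3 → wrap carry → 0x85B4
One's-complement sum = 0x85B4.
Checksum = ~0x85B4 & 0xFFFF = 0x7A4B.

7A4B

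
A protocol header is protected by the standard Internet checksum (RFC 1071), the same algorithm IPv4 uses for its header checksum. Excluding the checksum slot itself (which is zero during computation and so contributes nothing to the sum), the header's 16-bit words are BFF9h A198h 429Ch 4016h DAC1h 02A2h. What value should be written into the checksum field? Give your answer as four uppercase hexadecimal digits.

One's-complement addition (fold any carry out of bit 15 back into bit 0):
  0xBFF9 + 0xA198 = 0x16191 → wrap carry → 0x6192
  0x6192 + 0x429C = 0x0A42E
  0xA42E + 0x4016 = 0x0E444
  0xE444 + 0xDAC1 = 0x1BF05 → wrap carry → 0xBF06
  0xBF06 + 0x02A2 = 0x0C1A8
One's-complement sum = 0xC1A8.
Checksum = ~0xC1A8 & 0xFFFF = 0x3E57.

3E57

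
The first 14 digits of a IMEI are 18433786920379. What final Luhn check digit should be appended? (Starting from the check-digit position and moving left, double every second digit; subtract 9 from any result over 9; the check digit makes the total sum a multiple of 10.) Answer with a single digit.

Partial digits right→left: 9 7 3 0 2 9 6 8 7 3 3 4 8 1
Double every second digit counting from the check-digit position (so the 1st, 3rd, 5th, ... of the partial from the right).
  doubled (with −9 where >9): 9 6 4 3 5 6 7 → sum 40
  kept as-is: 7 0 9 8 3 4 1 → sum 32
Total = 40 + 32 = 72.
Check digit = (10 − (72 mod 10)) mod 10 = 8.

8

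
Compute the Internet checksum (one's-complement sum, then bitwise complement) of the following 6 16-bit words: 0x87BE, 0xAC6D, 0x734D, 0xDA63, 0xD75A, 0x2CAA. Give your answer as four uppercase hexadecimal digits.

7A1D

One's-complement addition (fold any carry out of bit 15 back into bit 0):
  0x87BE + 0xAC6D = 0x1342B → wrap carry → 0x342C
  0x342C + 0x734D = 0x0A779
  0xA779 + 0xDA63 = 0x181DC → wrap carry → 0x81DD
  0x81DD + 0xD75A = 0x15937 → wrap carry → 0x5938
  0x5938 + 0x2CAA = 0x085E2
One's-complement sum = 0x85E2.
Checksum = ~0x85E2 & 0xFFFF = 0x7A1D.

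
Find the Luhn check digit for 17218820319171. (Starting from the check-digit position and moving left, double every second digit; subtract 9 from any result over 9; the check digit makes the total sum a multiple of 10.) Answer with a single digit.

Partial digits right→left: 1 7 1 9 1 3 0 2 8 8 1 2 7 1
Double every second digit counting from the check-digit position (so the 1st, 3rd, 5th, ... of the partial from the right).
  doubled (with −9 where >9): 2 2 2 0 7 2 5 → sum 20
  kept as-is: 7 9 3 2 8 2 1 → sum 32
Total = 20 + 32 = 52.
Check digit = (10 − (52 mod 10)) mod 10 = 8.

8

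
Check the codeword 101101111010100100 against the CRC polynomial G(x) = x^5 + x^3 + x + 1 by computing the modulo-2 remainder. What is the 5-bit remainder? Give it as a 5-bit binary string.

00000

Modulo-2 division of 101101111010100100 by 101011:
  pos 0: 101101 XOR 101011 = 000110
  pos 3: 110111 XOR 101011 = 011100
  pos 4: 111000 XOR 101011 = 010011
  pos 5: 100111 XOR 101011 = 001100
  pos 7: 110001 XOR 101011 = 011010
  pos 8: 110100 XOR 101011 = 011111
  pos 9: 111110 XOR 101011 = 010101
  pos 10: 101011 XOR 101011 = 000000
Remainder = 00000 (zero — the frame passes the CRC check).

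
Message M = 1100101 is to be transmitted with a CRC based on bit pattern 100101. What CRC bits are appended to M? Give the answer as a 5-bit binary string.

00111

Append 5 zeros: 110010100000. Divide by 100101 (XOR where the leading bit is 1):
  pos 0: 110010 XOR 100101 = 010111
  pos 1: 101111 XOR 100101 = 001010
  pos 3: 101000 XOR 100101 = 001101
  pos 5: 110100 XOR 100101 = 010001
  pos 6: 100010 XOR 100101 = 000111
Remainder (last 5 bits) = 00111. This is the CRC / FCS.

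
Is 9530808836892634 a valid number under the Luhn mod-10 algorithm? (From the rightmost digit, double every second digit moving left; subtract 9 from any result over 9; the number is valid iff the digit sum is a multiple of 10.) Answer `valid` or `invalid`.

From the right, keep odd positions and double even positions (subtract 9 from any doubled value over 9):
  doubled (positions 2,4,...): 6 4 7 6 7 7 6 9 → sum 52
  kept (positions 1,3,...): 4 6 9 6 8 0 0 5 → sum 38
Total = 90.
90 mod 10 = 0, so the number is valid.

valid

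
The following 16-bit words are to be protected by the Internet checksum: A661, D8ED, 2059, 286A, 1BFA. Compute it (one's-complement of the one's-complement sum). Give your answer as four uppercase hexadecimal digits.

One's-complement addition (fold any carry out of bit 15 back into bit 0):
  0xA661 + 0xD8ED = 0x17F4E → wrap carry → 0x7F4F
  0x7F4F + 0x2059 = 0x09FA8
  0x9FA8 + 0x286A = 0x0C812
  0xC812 + 0x1BFA = 0x0E40C
One's-complement sum = 0xE40C.
Checksum = ~0xE40C & 0xFFFF = 0x1BF3.

1BF3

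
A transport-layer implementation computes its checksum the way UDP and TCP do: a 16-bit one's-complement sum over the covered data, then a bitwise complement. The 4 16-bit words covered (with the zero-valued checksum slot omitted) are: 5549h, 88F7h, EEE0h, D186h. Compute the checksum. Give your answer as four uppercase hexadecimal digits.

One's-complement addition (fold any carry out of bit 15 back into bit 0):
  0x5549 + 0x88F7 = 0x0DE40
  0xDE40 + 0xEEE0 = 0x1CD20 → wrap carry → 0xCD21
  0xCD21 + 0xD186 = 0x19EA7 → wrap carry → 0x9EA8
One's-complement sum = 0x9EA8.
Checksum = ~0x9EA8 & 0xFFFF = 0x6157.

6157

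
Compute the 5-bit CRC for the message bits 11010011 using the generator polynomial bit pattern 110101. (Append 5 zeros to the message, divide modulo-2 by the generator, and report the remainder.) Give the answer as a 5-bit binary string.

Append 5 zeros: 1101001100000. Divide by 110101 (XOR where the leading bit is 1):
  pos 0: 110100 XOR 110101 = 000001
  pos 5: 111000 XOR 110101 = 001101
  pos 7: 110100 XOR 110101 = 000001
Remainder (last 5 bits) = 00001. This is the CRC / FCS.

00001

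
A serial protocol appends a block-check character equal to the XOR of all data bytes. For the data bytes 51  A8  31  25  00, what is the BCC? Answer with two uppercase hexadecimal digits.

ED

XOR the bytes together:
  start with 0x51
  0x51 ⊕ 0xA8 = 0xF9
  0xF9 ⊕ 0x31 = 0xC8
  0xC8 ⊕ 0x25 = 0xED
  0xED ⊕ 0x00 = 0xED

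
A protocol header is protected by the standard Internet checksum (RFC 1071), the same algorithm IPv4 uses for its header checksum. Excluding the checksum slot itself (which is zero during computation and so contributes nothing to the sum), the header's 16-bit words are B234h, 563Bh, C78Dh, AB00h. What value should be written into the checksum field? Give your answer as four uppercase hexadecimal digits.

One's-complement addition (fold any carry out of bit 15 back into bit 0):
  0xB234 + 0x563B = 0x1086F → wrap carry → 0x0870
  0x0870 + 0xC78D = 0x0CFFD
  0xCFFD + 0xAB00 = 0x17AFD → wrap carry → 0x7AFE
One's-complement sum = 0x7AFE.
Checksum = ~0x7AFE & 0xFFFF = 0x8501.

8501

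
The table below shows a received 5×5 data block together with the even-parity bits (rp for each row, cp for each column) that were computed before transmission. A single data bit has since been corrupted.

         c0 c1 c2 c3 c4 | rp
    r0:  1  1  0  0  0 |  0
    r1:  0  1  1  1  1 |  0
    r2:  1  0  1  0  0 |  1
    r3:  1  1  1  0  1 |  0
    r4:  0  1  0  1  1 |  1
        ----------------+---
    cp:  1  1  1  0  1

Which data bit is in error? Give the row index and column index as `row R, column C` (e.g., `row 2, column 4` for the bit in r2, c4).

row 2, column 1

Recompute each row's even parity and compare to rp:
  r0: data parity 0, sent rp 0 → ok
  r1: data parity 0, sent rp 0 → ok
  r2: data parity 0, sent rp 1 → mismatch
  r3: data parity 0, sent rp 0 → ok
  r4: data parity 1, sent rp 1 → ok
Recompute each column's even parity and compare to cp:
  c0: data parity 1, sent cp 1 → ok
  c1: data parity 0, sent cp 1 → mismatch
  c2: data parity 1, sent cp 1 → ok
  c3: data parity 0, sent cp 0 → ok
  c4: data parity 1, sent cp 1 → ok
Exactly one row (r2) and one column (c1) fail → the flipped bit is at their intersection.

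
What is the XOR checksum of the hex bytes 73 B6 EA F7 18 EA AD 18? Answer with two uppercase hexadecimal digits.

XOR the bytes together:
  start with 0x73
  0x73 ⊕ 0xB6 = 0xC5
  0xC5 ⊕ 0xEA = 0x2F
  0x2F ⊕ 0xF7 = 0xD8
  0xD8 ⊕ 0x18 = 0xC0
  0xC0 ⊕ 0xEA = 0x2A
  0x2A ⊕ 0xAD = 0x87
  0x87 ⊕ 0x18 = 0x9F

9F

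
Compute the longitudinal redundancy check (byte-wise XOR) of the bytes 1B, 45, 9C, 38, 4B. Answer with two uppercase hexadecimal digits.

XOR the bytes together:
  start with 0x1B
  0x1B ⊕ 0x45 = 0x5E
  0x5E ⊕ 0x9C = 0xC2
  0xC2 ⊕ 0x38 = 0xFA
  0xFA ⊕ 0x4B = 0xB1

B1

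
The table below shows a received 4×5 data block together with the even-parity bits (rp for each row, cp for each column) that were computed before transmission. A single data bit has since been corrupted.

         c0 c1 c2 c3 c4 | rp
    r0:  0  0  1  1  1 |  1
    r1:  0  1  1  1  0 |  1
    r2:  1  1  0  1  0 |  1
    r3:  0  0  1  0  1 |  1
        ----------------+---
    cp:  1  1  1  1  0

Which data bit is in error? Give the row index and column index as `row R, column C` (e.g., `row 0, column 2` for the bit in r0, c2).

row 3, column 1

Recompute each row's even parity and compare to rp:
  r0: data parity 1, sent rp 1 → ok
  r1: data parity 1, sent rp 1 → ok
  r2: data parity 1, sent rp 1 → ok
  r3: data parity 0, sent rp 1 → mismatch
Recompute each column's even parity and compare to cp:
  c0: data parity 1, sent cp 1 → ok
  c1: data parity 0, sent cp 1 → mismatch
  c2: data parity 1, sent cp 1 → ok
  c3: data parity 1, sent cp 1 → ok
  c4: data parity 0, sent cp 0 → ok
Exactly one row (r3) and one column (c1) fail → the flipped bit is at their intersection.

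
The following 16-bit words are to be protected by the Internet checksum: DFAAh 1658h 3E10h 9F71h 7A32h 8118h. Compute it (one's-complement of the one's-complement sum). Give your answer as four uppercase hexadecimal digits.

One's-complement addition (fold any carry out of bit 15 back into bit 0):
  0xDFAA + 0x1658 = 0x0F602
  0xF602 + 0x3E10 = 0x13412 → wrap carry → 0x3413
  0x3413 + 0x9F71 = 0x0D384
  0xD384 + 0x7A32 = 0x14DB6 → wrap carry → 0x4DB7
  0x4DB7 + 0x8118 = 0x0CECF
One's-complement sum = 0xCECF.
Checksum = ~0xCECF & 0xFFFF = 0x3130.

3130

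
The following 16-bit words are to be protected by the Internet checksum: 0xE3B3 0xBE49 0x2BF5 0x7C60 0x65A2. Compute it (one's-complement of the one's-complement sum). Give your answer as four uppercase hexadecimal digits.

One's-complement addition (fold any carry out of bit 15 back into bit 0):
  0xE3B3 + 0xBE49 = 0x1A1FC → wrap carry → 0xA1FD
  0xA1FD + 0x2BF5 = 0x0CDF2
  0xCDF2 + 0x7C60 = 0x14A52 → wrap carry → 0x4A53
  0x4A53 + 0x65A2 = 0x0AFF5
One's-complement sum = 0xAFF5.
Checksum = ~0xAFF5 & 0xFFFF = 0x500A.

500A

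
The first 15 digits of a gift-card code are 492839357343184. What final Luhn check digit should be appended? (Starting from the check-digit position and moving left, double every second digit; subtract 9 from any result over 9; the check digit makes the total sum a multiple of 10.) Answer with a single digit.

Partial digits right→left: 4 8 1 3 4 3 7 5 3 9 3 8 2 9 4
Double every second digit counting from the check-digit position (so the 1st, 3rd, 5th, ... of the partial from the right).
  doubled (with −9 where >9): 8 2 8 5 6 6 4 8 → sum 47
  kept as-is: 8 3 3 5 9 8 9 → sum 45
Total = 47 + 45 = 92.
Check digit = (10 − (92 mod 10)) mod 10 = 8.

8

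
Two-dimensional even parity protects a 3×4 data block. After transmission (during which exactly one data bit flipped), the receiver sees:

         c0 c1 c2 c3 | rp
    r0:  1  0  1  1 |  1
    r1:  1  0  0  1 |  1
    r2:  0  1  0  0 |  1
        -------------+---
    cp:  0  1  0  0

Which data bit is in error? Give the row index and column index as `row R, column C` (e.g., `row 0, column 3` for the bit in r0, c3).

Recompute each row's even parity and compare to rp:
  r0: data parity 1, sent rp 1 → ok
  r1: data parity 0, sent rp 1 → mismatch
  r2: data parity 1, sent rp 1 → ok
Recompute each column's even parity and compare to cp:
  c0: data parity 0, sent cp 0 → ok
  c1: data parity 1, sent cp 1 → ok
  c2: data parity 1, sent cp 0 → mismatch
  c3: data parity 0, sent cp 0 → ok
Exactly one row (r1) and one column (c2) fail → the flipped bit is at their intersection.

row 1, column 2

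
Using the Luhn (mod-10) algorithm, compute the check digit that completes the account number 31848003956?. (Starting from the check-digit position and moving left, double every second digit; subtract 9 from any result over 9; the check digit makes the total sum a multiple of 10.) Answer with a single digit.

Partial digits right→left: 6 5 9 3 0 0 8 4 8 1 3
Double every second digit counting from the check-digit position (so the 1st, 3rd, 5th, ... of the partial from the right).
  doubled (with −9 where >9): 3 9 0 7 7 6 → sum 32
  kept as-is: 5 3 0 4 1 → sum 13
Total = 32 + 13 = 45.
Check digit = (10 − (45 mod 10)) mod 10 = 5.

5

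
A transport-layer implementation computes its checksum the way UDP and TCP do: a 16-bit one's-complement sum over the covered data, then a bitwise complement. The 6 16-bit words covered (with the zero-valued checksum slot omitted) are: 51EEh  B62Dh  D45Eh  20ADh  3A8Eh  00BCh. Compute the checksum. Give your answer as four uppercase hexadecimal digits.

C78D

One's-complement addition (fold any carry out of bit 15 back into bit 0):
  0x51EE + 0xB62D = 0x1081B → wrap carry → 0x081C
  0x081C + 0xD45E = 0x0DC7A
  0xDC7A + 0x20AD = 0x0FD27
  0xFD27 + 0x3A8E = 0x137B5 → wrap carry → 0x37B6
  0x37B6 + 0x00BC = 0x03872
One's-complement sum = 0x3872.
Checksum = ~0x3872 & 0xFFFF = 0xC78D.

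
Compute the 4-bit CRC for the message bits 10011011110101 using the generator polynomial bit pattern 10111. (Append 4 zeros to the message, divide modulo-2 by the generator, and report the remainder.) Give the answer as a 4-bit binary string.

0111

Append 4 zeros: 100110111101010000. Divide by 10111 (XOR where the leading bit is 1):
  pos 0: 10011 XOR 10111 = 00100
  pos 2: 10001 XOR 10111 = 00110
  pos 4: 11011 XOR 10111 = 01100
  pos 5: 11001 XOR 10111 = 01110
  pos 6: 11100 XOR 10111 = 01011
  pos 7: 10111 XOR 10111 = 00000
  pos 13: 10000 XOR 10111 = 00111
Remainder (last 4 bits) = 0111. This is the CRC / FCS.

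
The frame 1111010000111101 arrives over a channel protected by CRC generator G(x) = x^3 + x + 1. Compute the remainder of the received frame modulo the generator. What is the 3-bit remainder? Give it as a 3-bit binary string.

Modulo-2 division of 1111010000111101 by 1011:
  pos 0: 1111 XOR 1011 = 0100
  pos 1: 1000 XOR 1011 = 0011
  pos 3: 1110 XOR 1011 = 0101
  pos 4: 1010 XOR 1011 = 0001
  pos 7: 1001 XOR 1011 = 0010
  pos 9: 1011 XOR 1011 = 0000
Remainder = 101 (nonzero — an error is detected).

101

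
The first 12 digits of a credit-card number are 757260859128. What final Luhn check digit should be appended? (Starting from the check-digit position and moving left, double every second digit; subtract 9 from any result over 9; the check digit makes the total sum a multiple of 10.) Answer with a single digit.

6

Partial digits right→left: 8 2 1 9 5 8 0 6 2 7 5 7
Double every second digit counting from the check-digit position (so the 1st, 3rd, 5th, ... of the partial from the right).
  doubled (with −9 where >9): 7 2 1 0 4 1 → sum 15
  kept as-is: 2 9 8 6 7 7 → sum 39
Total = 15 + 39 = 54.
Check digit = (10 − (54 mod 10)) mod 10 = 6.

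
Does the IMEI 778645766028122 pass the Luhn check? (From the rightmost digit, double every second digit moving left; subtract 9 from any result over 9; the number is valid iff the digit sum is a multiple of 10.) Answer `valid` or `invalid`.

valid

From the right, keep odd positions and double even positions (subtract 9 from any doubled value over 9):
  doubled (positions 2,4,...): 4 7 0 3 1 3 5 → sum 23
  kept (positions 1,3,...): 2 1 2 6 7 4 8 7 → sum 37
Total = 60.
60 mod 10 = 0, so the number is valid.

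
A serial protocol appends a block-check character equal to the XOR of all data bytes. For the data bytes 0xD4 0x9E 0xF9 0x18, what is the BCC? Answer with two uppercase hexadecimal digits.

AB

XOR the bytes together:
  start with 0xD4
  0xD4 ⊕ 0x9E = 0x4A
  0x4A ⊕ 0xF9 = 0xB3
  0xB3 ⊕ 0x18 = 0xAB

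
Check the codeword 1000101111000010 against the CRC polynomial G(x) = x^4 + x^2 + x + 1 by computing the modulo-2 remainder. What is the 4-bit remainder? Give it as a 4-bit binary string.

1011

Modulo-2 division of 1000101111000010 by 10111:
  pos 0: 10001 XOR 10111 = 00110
  pos 2: 11001 XOR 10111 = 01110
  pos 3: 11101 XOR 10111 = 01010
  pos 4: 10101 XOR 10111 = 00010
  pos 7: 10100 XOR 10111 = 00011
  pos 10: 11001 XOR 10111 = 01110
  pos 11: 11100 XOR 10111 = 01011
Remainder = 1011 (nonzero — an error is detected).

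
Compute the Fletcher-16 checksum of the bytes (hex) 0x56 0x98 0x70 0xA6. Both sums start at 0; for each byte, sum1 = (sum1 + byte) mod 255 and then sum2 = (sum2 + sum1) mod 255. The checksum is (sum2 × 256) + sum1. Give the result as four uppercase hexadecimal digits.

AA06

Running sums (mod 255):
  after byte 0 (0x56): sum1=86, sum2=86
  after byte 1 (0x98): sum1=238, sum2=69
  after byte 2 (0x70): sum1=95, sum2=164
  after byte 3 (0xA6): sum1=6, sum2=170
Checksum = sum2·256 + sum1 = 170·256 + 6 = 43526 = 0xAA06.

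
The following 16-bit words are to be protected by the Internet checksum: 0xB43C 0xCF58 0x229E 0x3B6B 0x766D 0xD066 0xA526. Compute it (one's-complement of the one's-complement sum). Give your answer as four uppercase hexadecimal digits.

3266

One's-complement addition (fold any carry out of bit 15 back into bit 0):
  0xB43C + 0xCF58 = 0x18394 → wrap carry → 0x8395
  0x8395 + 0x229E = 0x0A633
  0xA633 + 0x3B6B = 0x0E19E
  0xE19E + 0x766D = 0x1580B → wrap carry → 0x580C
  0x580C + 0xD066 = 0x12872 → wrap carry → 0x2873
  0x2873 + 0xA526 = 0x0CD99
One's-complement sum = 0xCD99.
Checksum = ~0xCD99 & 0xFFFF = 0x3266.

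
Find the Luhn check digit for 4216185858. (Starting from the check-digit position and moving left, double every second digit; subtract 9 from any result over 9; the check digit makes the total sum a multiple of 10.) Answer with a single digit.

6

Partial digits right→left: 8 5 8 5 8 1 6 1 2 4
Double every second digit counting from the check-digit position (so the 1st, 3rd, 5th, ... of the partial from the right).
  doubled (with −9 where >9): 7 7 7 3 4 → sum 28
  kept as-is: 5 5 1 1 4 → sum 16
Total = 28 + 16 = 44.
Check digit = (10 − (44 mod 10)) mod 10 = 6.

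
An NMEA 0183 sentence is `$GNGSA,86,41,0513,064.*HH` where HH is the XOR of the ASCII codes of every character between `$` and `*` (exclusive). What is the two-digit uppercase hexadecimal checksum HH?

XOR the ASCII codes of the payload characters:
  'G' = 0x47 → acc = 0x47
  'N' = 0x4E → acc = 0x09
  'G' = 0x47 → acc = 0x4E
  'S' = 0x53 → acc = 0x1D
  'A' = 0x41 → acc = 0x5C
  ',' = 0x2C → acc = 0x70
  '8' = 0x38 → acc = 0x48
  '6' = 0x36 → acc = 0x7E
  ',' = 0x2C → acc = 0x52
  '4' = 0x34 → acc = 0x66
  '1' = 0x31 → acc = 0x57
  ',' = 0x2C → acc = 0x7B
  '0' = 0x30 → acc = 0x4B
  '5' = 0x35 → acc = 0x7E
  '1' = 0x31 → acc = 0x4F
  '3' = 0x33 → acc = 0x7C
  ',' = 0x2C → acc = 0x50
  '0' = 0x30 → acc = 0x60
  '6' = 0x36 → acc = 0x56
  '4' = 0x34 → acc = 0x62
  '.' = 0x2E → acc = 0x4C
Checksum = 0x4C.

4C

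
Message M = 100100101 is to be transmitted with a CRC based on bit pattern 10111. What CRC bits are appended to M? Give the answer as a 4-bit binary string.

0110

Append 4 zeros: 1001001010000. Divide by 10111 (XOR where the leading bit is 1):
  pos 0: 10010 XOR 10111 = 00101
  pos 2: 10101 XOR 10111 = 00010
  pos 5: 10010 XOR 10111 = 00101
  pos 7: 10100 XOR 10111 = 00011
Remainder (last 4 bits) = 0110. This is the CRC / FCS.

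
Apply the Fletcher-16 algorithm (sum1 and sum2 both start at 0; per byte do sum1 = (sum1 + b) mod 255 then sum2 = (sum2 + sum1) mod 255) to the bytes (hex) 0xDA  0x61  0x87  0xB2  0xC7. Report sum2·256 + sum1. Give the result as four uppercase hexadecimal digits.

8F3E

Running sums (mod 255):
  after byte 0 (0xDA): sum1=218, sum2=218
  after byte 1 (0x61): sum1=60, sum2=23
  after byte 2 (0x87): sum1=195, sum2=218
  after byte 3 (0xB2): sum1=118, sum2=81
  after byte 4 (0xC7): sum1=62, sum2=143
Checksum = sum2·256 + sum1 = 143·256 + 62 = 36670 = 0x8F3E.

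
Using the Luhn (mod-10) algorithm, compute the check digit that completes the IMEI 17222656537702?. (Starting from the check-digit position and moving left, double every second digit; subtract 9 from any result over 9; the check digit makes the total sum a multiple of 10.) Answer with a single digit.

Partial digits right→left: 2 0 7 7 3 5 6 5 6 2 2 2 7 1
Double every second digit counting from the check-digit position (so the 1st, 3rd, 5th, ... of the partial from the right).
  doubled (with −9 where >9): 4 5 6 3 3 4 5 → sum 30
  kept as-is: 0 7 5 5 2 2 1 → sum 22
Total = 30 + 22 = 52.
Check digit = (10 − (52 mod 10)) mod 10 = 8.

8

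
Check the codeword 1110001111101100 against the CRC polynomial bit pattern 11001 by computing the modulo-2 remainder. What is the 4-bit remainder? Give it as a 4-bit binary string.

1111

Modulo-2 division of 1110001111101100 by 11001:
  pos 0: 11100 XOR 11001 = 00101
  pos 2: 10101 XOR 11001 = 01100
  pos 3: 11001 XOR 11001 = 00000
  pos 8: 11101 XOR 11001 = 00100
  pos 10: 10010 XOR 11001 = 01011
  pos 11: 10110 XOR 11001 = 01111
Remainder = 1111 (nonzero — an error is detected).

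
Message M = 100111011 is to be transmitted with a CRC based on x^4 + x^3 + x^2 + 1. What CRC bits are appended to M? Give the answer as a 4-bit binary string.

Append 4 zeros: 1001110110000. Divide by 11101 (XOR where the leading bit is 1):
  pos 0: 10011 XOR 11101 = 01110
  pos 1: 11101 XOR 11101 = 00000
  pos 7: 11000 XOR 11101 = 00101
Remainder (last 4 bits) = 1010. This is the CRC / FCS.

1010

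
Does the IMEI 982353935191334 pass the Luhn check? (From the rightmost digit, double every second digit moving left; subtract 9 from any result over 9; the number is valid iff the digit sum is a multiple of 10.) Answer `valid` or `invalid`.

From the right, keep odd positions and double even positions (subtract 9 from any doubled value over 9):
  doubled (positions 2,4,...): 6 2 2 6 6 6 7 → sum 35
  kept (positions 1,3,...): 4 3 9 5 9 5 2 9 → sum 46
Total = 81.
81 mod 10 = 1, so the number is invalid.

invalid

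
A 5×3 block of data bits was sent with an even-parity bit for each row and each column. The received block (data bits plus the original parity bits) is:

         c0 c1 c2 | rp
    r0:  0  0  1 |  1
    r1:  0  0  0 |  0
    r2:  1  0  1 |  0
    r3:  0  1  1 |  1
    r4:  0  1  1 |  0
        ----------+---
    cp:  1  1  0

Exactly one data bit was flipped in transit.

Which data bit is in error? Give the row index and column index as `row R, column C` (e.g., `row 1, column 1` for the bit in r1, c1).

Recompute each row's even parity and compare to rp:
  r0: data parity 1, sent rp 1 → ok
  r1: data parity 0, sent rp 0 → ok
  r2: data parity 0, sent rp 0 → ok
  r3: data parity 0, sent rp 1 → mismatch
  r4: data parity 0, sent rp 0 → ok
Recompute each column's even parity and compare to cp:
  c0: data parity 1, sent cp 1 → ok
  c1: data parity 0, sent cp 1 → mismatch
  c2: data parity 0, sent cp 0 → ok
Exactly one row (r3) and one column (c1) fail → the flipped bit is at their intersection.

row 3, column 1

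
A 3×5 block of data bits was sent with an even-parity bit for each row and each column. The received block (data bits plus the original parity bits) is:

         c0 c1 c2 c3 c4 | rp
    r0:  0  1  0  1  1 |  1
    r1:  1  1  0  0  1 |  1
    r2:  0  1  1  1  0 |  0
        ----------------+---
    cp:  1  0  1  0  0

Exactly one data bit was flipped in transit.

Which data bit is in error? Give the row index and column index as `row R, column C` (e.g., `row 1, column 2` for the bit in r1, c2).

row 2, column 1

Recompute each row's even parity and compare to rp:
  r0: data parity 1, sent rp 1 → ok
  r1: data parity 1, sent rp 1 → ok
  r2: data parity 1, sent rp 0 → mismatch
Recompute each column's even parity and compare to cp:
  c0: data parity 1, sent cp 1 → ok
  c1: data parity 1, sent cp 0 → mismatch
  c2: data parity 1, sent cp 1 → ok
  c3: data parity 0, sent cp 0 → ok
  c4: data parity 0, sent cp 0 → ok
Exactly one row (r2) and one column (c1) fail → the flipped bit is at their intersection.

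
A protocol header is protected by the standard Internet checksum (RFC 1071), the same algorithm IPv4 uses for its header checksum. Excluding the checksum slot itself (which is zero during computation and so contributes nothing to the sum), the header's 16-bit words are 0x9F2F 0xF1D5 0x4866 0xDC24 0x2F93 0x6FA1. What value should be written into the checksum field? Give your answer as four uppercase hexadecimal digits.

One's-complement addition (fold any carry out of bit 15 back into bit 0):
  0x9F2F + 0xF1D5 = 0x19104 → wrap carry → 0x9105
  0x9105 + 0x4866 = 0x0D96B
  0xD96B + 0xDC24 = 0x1B58F → wrap carry → 0xB590
  0xB590 + 0x2F93 = 0x0E523
  0xE523 + 0x6FA1 = 0x154C4 → wrap carry → 0x54C5
One's-complement sum = 0x54C5.
Checksum = ~0x54C5 & 0xFFFF = 0xAB3A.

AB3A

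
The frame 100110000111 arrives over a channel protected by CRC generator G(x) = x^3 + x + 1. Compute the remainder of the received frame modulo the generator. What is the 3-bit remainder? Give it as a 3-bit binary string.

010

Modulo-2 division of 100110000111 by 1011:
  pos 0: 1001 XOR 1011 = 0010
  pos 2: 1010 XOR 1011 = 0001
  pos 5: 1000 XOR 1011 = 0011
  pos 7: 1111 XOR 1011 = 0100
  pos 8: 1001 XOR 1011 = 0010
Remainder = 010 (nonzero — an error is detected).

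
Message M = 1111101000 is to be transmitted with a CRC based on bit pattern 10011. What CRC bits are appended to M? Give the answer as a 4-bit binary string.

Append 4 zeros: 11111010000000. Divide by 10011 (XOR where the leading bit is 1):
  pos 0: 11111 XOR 10011 = 01100
  pos 1: 11000 XOR 10011 = 01011
  pos 2: 10111 XOR 10011 = 00100
  pos 4: 10000 XOR 10011 = 00011
  pos 7: 11000 XOR 10011 = 01011
  pos 8: 10110 XOR 10011 = 00101
Remainder (last 4 bits) = 1010. This is the CRC / FCS.

1010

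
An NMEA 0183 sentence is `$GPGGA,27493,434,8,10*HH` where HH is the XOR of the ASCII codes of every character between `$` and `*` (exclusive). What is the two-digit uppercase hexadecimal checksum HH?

67

XOR the ASCII codes of the payload characters:
  'G' = 0x47 → acc = 0x47
  'P' = 0x50 → acc = 0x17
  'G' = 0x47 → acc = 0x50
  'G' = 0x47 → acc = 0x17
  'A' = 0x41 → acc = 0x56
  ',' = 0x2C → acc = 0x7A
  '2' = 0x32 → acc = 0x48
  '7' = 0x37 → acc = 0x7F
  '4' = 0x34 → acc = 0x4B
  '9' = 0x39 → acc = 0x72
  '3' = 0x33 → acc = 0x41
  ',' = 0x2C → acc = 0x6D
  '4' = 0x34 → acc = 0x59
  '3' = 0x33 → acc = 0x6A
  '4' = 0x34 → acc = 0x5E
  ',' = 0x2C → acc = 0x72
  '8' = 0x38 → acc = 0x4A
  ',' = 0x2C → acc = 0x66
  '1' = 0x31 → acc = 0x57
  '0' = 0x30 → acc = 0x67
Checksum = 0x67.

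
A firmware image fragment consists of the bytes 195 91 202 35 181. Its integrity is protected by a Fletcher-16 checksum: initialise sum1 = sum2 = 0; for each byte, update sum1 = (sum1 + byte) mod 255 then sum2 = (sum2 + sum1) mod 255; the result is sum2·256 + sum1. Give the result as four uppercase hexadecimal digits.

9CC2

Running sums (mod 255):
  after byte 0 (195): sum1=195, sum2=195
  after byte 1 (91): sum1=31, sum2=226
  after byte 2 (202): sum1=233, sum2=204
  after byte 3 (35): sum1=13, sum2=217
  after byte 4 (181): sum1=194, sum2=156
Checksum = sum2·256 + sum1 = 156·256 + 194 = 40130 = 0x9CC2.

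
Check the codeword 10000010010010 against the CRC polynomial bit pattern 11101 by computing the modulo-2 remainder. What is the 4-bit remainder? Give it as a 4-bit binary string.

Modulo-2 division of 10000010010010 by 11101:
  pos 0: 10000 XOR 11101 = 01101
  pos 1: 11010 XOR 11101 = 00111
  pos 3: 11110 XOR 11101 = 00011
  pos 6: 11010 XOR 11101 = 00111
  pos 8: 11101 XOR 11101 = 00000
Remainder = 0000 (zero — the frame passes the CRC check).

0000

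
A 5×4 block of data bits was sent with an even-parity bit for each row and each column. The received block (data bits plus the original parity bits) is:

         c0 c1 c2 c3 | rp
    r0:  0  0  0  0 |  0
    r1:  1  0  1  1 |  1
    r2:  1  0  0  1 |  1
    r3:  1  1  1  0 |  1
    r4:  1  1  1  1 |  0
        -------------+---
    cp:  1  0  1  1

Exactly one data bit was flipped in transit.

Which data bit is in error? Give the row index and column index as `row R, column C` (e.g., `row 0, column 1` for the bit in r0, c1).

row 2, column 0

Recompute each row's even parity and compare to rp:
  r0: data parity 0, sent rp 0 → ok
  r1: data parity 1, sent rp 1 → ok
  r2: data parity 0, sent rp 1 → mismatch
  r3: data parity 1, sent rp 1 → ok
  r4: data parity 0, sent rp 0 → ok
Recompute each column's even parity and compare to cp:
  c0: data parity 0, sent cp 1 → mismatch
  c1: data parity 0, sent cp 0 → ok
  c2: data parity 1, sent cp 1 → ok
  c3: data parity 1, sent cp 1 → ok
Exactly one row (r2) and one column (c0) fail → the flipped bit is at their intersection.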